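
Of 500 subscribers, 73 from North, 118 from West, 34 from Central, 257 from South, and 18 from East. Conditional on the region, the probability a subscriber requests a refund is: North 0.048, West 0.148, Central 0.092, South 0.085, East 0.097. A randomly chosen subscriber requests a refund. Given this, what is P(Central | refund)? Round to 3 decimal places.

Unnormalized posteriors (prior × likelihood):
  North: 0.146 × 0.048 = 0.007008
  West: 0.236 × 0.148 = 0.034928
  Central: 0.068 × 0.092 = 0.006256
  South: 0.514 × 0.085 = 0.04369
  East: 0.036 × 0.097 = 0.003492
Total = 0.095374.
P(Central | evidence) = 0.006256 / 0.095374 ≈ 0.066.

0.066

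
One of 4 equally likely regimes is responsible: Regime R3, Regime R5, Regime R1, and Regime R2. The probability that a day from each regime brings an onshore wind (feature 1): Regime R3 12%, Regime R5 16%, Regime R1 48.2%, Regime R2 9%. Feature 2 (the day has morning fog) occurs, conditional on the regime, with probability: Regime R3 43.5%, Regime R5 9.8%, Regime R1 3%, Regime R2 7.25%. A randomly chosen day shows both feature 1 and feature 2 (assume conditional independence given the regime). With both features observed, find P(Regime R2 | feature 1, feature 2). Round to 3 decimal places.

0.073

With a uniform prior (1/4 each), posterior ∝ likelihood:
  Regime R3: 0.12 × 0.435 = 0.0522
  Regime R5: 0.16 × 0.098 = 0.01568
  Regime R1: 0.482 × 0.03 = 0.01446
  Regime R2: 0.09 × 0.0725 = 0.006525
Normalizing constant = 0.088865.
P(Regime R2 | evidence) = 0.006525 / 0.088865 ≈ 0.073.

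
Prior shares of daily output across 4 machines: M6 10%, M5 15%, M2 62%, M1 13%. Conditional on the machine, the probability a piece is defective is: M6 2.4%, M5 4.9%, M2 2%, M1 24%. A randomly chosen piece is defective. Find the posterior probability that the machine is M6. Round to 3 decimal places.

Compute prior × likelihood for every hypothesis:
  M6: 0.1 × 0.024 = 0.0024
  M5: 0.15 × 0.049 = 0.00735
  M2: 0.62 × 0.02 = 0.0124
  M1: 0.13 × 0.24 = 0.0312
Normalizing constant = 0.05335.
P(M6 | evidence) = 0.0024 / 0.05335 ≈ 0.045.

0.045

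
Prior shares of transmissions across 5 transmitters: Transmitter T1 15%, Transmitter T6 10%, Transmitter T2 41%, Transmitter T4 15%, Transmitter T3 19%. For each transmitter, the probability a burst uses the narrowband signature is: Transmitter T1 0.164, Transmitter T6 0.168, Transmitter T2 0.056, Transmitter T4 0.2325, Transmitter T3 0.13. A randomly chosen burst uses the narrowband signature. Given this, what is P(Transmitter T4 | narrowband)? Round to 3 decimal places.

0.281

Compute prior × likelihood for every hypothesis:
  Transmitter T1: 0.15 × 0.164 = 0.0246
  Transmitter T6: 0.1 × 0.168 = 0.0168
  Transmitter T2: 0.41 × 0.056 = 0.02296
  Transmitter T4: 0.15 × 0.2325 = 0.034875
  Transmitter T3: 0.19 × 0.13 = 0.0247
Sum = 0.123935.
P(Transmitter T4 | evidence) = 0.034875 / 0.123935 ≈ 0.281.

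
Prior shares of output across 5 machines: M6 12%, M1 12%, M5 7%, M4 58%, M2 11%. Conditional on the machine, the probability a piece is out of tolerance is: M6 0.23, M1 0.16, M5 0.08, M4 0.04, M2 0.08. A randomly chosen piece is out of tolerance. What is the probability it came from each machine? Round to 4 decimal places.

By Bayes' rule, posterior ∝ prior × likelihood:
  M6: 0.12 × 0.23 = 0.0276
  M1: 0.12 × 0.16 = 0.0192
  M5: 0.07 × 0.08 = 0.0056
  M4: 0.58 × 0.04 = 0.0232
  M2: 0.11 × 0.08 = 0.0088
Sum = 0.0844.
P(M6 | oversize) = 0.0276/0.0844 ≈ 0.3270
P(M1 | oversize) = 0.0192/0.0844 ≈ 0.2275
P(M5 | oversize) = 0.0056/0.0844 ≈ 0.0664
P(M4 | oversize) = 0.0232/0.0844 ≈ 0.2749
P(M2 | oversize) = 0.0088/0.0844 ≈ 0.1043

M6 0.3270, M1 0.2275, M5 0.0664, M4 0.2749, M2 0.1043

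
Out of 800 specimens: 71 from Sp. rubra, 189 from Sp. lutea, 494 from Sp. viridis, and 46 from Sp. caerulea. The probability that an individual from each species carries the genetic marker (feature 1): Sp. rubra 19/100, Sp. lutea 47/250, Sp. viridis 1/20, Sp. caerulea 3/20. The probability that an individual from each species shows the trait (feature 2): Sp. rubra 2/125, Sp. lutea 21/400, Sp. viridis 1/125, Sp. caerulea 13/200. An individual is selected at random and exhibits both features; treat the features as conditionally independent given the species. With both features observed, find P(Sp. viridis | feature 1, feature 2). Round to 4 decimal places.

0.0725

Unnormalized posteriors (prior × likelihood):
  Sp. rubra: 0.08875 × 0.19 × 0.016 = 0.0002698
  Sp. lutea: 0.23625 × 0.188 × 0.0525 = 0.0023317875
  Sp. viridis: 0.6175 × 0.05 × 0.008 = 0.000247
  Sp. caerulea: 0.0575 × 0.15 × 0.065 = 0.000560625
Sum = 0.0034092125.
P(Sp. viridis | evidence) = 0.000247 / 0.0034092125 ≈ 0.0725.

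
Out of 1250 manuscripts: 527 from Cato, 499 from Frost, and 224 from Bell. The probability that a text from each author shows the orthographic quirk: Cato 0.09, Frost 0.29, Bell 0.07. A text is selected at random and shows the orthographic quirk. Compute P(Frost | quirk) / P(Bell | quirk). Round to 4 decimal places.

9.2290

Prior × likelihood for each hypothesis:
  Cato: 0.4216 × 0.09 = 0.037944
  Frost: 0.3992 × 0.29 = 0.115768
  Bell: 0.1792 × 0.07 = 0.012544
Sum = 0.166256.
The ratio is 0.115768 / 0.012544 (the normalizer cancels) = 9.2290.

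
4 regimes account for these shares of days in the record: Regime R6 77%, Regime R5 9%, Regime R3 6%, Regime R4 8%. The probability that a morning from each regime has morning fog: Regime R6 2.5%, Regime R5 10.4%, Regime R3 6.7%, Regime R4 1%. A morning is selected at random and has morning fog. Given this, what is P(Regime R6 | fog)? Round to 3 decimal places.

0.576

Compute prior × likelihood for every hypothesis:
  Regime R6: 0.77 × 0.025 = 0.01925
  Regime R5: 0.09 × 0.104 = 0.00936
  Regime R3: 0.06 × 0.067 = 0.00402
  Regime R4: 0.08 × 0.01 = 0.0008
Normalizing constant = 0.03343.
P(Regime R6 | evidence) = 0.01925 / 0.03343 ≈ 0.576.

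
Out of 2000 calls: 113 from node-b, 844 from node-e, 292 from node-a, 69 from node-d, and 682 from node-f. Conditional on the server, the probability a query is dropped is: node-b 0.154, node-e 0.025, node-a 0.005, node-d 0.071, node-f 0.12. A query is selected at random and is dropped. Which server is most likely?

Compute prior × likelihood for every hypothesis:
  node-b: 0.0565 × 0.154 = 0.008701
  node-e: 0.422 × 0.025 = 0.01055
  node-a: 0.146 × 0.005 = 0.00073
  node-d: 0.0345 × 0.071 = 0.0024495
  node-f: 0.341 × 0.12 = 0.04092
Normalizing constant = 0.0633505.
Largest term belongs to node-f, so node-f is most probable.

node-f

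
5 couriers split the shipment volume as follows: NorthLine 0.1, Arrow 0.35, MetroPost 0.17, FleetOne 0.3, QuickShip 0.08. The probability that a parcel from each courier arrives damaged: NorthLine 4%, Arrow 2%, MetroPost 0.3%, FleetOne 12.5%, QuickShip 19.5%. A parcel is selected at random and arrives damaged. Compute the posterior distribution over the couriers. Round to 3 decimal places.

Compute prior × likelihood for every hypothesis:
  NorthLine: 0.1 × 0.04 = 0.004
  Arrow: 0.35 × 0.02 = 0.007
  MetroPost: 0.17 × 0.003 = 0.00051
  FleetOne: 0.3 × 0.125 = 0.0375
  QuickShip: 0.08 × 0.195 = 0.0156
Sum = 0.06461.
P(NorthLine | damaged) = 0.004/0.06461 ≈ 0.062
P(Arrow | damaged) = 0.007/0.06461 ≈ 0.108
P(MetroPost | damaged) = 0.00051/0.06461 ≈ 0.008
P(FleetOne | damaged) = 0.0375/0.06461 ≈ 0.580
P(QuickShip | damaged) = 0.0156/0.06461 ≈ 0.241

NorthLine 0.062, Arrow 0.108, MetroPost 0.008, FleetOne 0.580, QuickShip 0.241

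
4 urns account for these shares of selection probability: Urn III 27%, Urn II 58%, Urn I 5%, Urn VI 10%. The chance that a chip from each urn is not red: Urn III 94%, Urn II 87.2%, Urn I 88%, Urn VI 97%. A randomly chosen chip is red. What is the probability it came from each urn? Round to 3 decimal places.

Urn III 0.163, Urn II 0.747, Urn I 0.060, Urn VI 0.030

Taking complements, P(red | each) = Urn III 0.06, Urn II 0.128, Urn I 0.12, Urn VI 0.03.
Unnormalized posteriors (prior × likelihood):
  Urn III: 0.27 × 0.06 = 0.0162
  Urn II: 0.58 × 0.128 = 0.07424
  Urn I: 0.05 × 0.12 = 0.006
  Urn VI: 0.1 × 0.03 = 0.003
Normalizing constant = 0.09944.
P(Urn III | red) = 0.0162/0.09944 ≈ 0.163
P(Urn II | red) = 0.07424/0.09944 ≈ 0.747
P(Urn I | red) = 0.006/0.09944 ≈ 0.060
P(Urn VI | red) = 0.003/0.09944 ≈ 0.030
(Check: 0.163+0.747+0.060+0.030 = 1.000.)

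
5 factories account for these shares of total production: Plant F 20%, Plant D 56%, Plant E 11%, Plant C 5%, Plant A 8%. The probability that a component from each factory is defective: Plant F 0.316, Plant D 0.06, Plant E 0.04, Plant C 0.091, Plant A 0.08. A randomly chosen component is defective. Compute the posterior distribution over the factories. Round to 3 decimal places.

Compute prior × likelihood for every hypothesis:
  Plant F: 0.2 × 0.316 = 0.0632
  Plant D: 0.56 × 0.06 = 0.0336
  Plant E: 0.11 × 0.04 = 0.0044
  Plant C: 0.05 × 0.091 = 0.00455
  Plant A: 0.08 × 0.08 = 0.0064
Sum = 0.11215.
P(Plant F | defective) = 0.0632/0.11215 ≈ 0.564
P(Plant D | defective) = 0.0336/0.11215 ≈ 0.300
P(Plant E | defective) = 0.0044/0.11215 ≈ 0.039
P(Plant C | defective) = 0.00455/0.11215 ≈ 0.041
P(Plant A | defective) = 0.0064/0.11215 ≈ 0.057

Plant F 0.564, Plant D 0.300, Plant E 0.039, Plant C 0.041, Plant A 0.057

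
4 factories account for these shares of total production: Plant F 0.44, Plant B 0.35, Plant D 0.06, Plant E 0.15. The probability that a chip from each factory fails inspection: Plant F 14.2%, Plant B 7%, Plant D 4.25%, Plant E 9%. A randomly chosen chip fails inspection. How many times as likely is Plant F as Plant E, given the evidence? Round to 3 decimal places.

By Bayes' rule, posterior ∝ prior × likelihood:
  Plant F: 0.44 × 0.142 = 0.06248
  Plant B: 0.35 × 0.07 = 0.0245
  Plant D: 0.06 × 0.0425 = 0.00255
  Plant E: 0.15 × 0.09 = 0.0135
Normalizing constant = 0.10303.
The ratio is 0.06248 / 0.0135 (the normalizer cancels) = 4.628.

4.628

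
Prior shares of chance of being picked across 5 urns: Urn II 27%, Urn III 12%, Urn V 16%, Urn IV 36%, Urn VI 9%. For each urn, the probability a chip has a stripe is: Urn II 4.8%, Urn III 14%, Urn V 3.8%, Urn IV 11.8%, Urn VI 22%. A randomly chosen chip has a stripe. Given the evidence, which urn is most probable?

Prior × likelihood for each hypothesis:
  Urn II: 0.27 × 0.048 = 0.01296
  Urn III: 0.12 × 0.14 = 0.0168
  Urn V: 0.16 × 0.038 = 0.00608
  Urn IV: 0.36 × 0.118 = 0.04248
  Urn VI: 0.09 × 0.22 = 0.0198
Total = 0.09812.
Largest term belongs to Urn IV, so Urn IV is most probable.

Urn IV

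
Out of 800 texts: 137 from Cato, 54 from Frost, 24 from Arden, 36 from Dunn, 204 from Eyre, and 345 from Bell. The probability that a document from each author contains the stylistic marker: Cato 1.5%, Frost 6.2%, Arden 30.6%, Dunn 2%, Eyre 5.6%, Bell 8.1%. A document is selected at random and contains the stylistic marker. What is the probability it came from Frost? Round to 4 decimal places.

0.0634

Compute prior × likelihood for every hypothesis:
  Cato: 0.17125 × 0.015 = 0.00256875
  Frost: 0.0675 × 0.062 = 0.004185
  Arden: 0.03 × 0.306 = 0.00918
  Dunn: 0.045 × 0.02 = 0.0009
  Eyre: 0.255 × 0.056 = 0.01428
  Bell: 0.43125 × 0.081 = 0.03493125
Total = 0.066045.
P(Frost | evidence) = 0.004185 / 0.066045 ≈ 0.0634.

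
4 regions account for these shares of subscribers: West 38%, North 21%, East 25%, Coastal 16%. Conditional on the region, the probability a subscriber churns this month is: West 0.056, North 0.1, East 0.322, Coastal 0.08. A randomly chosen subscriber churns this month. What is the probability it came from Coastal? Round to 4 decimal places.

By Bayes' rule, posterior ∝ prior × likelihood:
  West: 0.38 × 0.056 = 0.02128
  North: 0.21 × 0.1 = 0.021
  East: 0.25 × 0.322 = 0.0805
  Coastal: 0.16 × 0.08 = 0.0128
Normalizing constant = 0.13558.
P(Coastal | evidence) = 0.0128 / 0.13558 ≈ 0.0944.

0.0944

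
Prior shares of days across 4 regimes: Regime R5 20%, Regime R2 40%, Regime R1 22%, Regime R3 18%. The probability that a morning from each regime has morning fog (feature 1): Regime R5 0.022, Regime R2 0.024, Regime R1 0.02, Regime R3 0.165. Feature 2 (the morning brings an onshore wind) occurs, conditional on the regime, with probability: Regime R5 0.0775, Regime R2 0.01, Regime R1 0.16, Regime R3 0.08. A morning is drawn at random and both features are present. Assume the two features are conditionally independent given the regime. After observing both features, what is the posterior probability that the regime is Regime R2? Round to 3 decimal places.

By Bayes' rule, posterior ∝ prior × likelihood:
  Regime R5: 0.2 × 0.022 × 0.0775 = 0.000341
  Regime R2: 0.4 × 0.024 × 0.01 = 0.000096
  Regime R1: 0.22 × 0.02 × 0.16 = 0.000704
  Regime R3: 0.18 × 0.165 × 0.08 = 0.002376
Sum = 0.003517.
P(Regime R2 | evidence) = 0.000096 / 0.003517 ≈ 0.027.

0.027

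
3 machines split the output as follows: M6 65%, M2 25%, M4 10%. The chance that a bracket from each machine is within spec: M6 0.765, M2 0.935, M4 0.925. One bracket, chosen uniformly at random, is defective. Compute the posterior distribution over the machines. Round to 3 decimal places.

Taking complements, P(defective | each) = M6 0.235, M2 0.065, M4 0.075.
Prior × likelihood for each hypothesis:
  M6: 0.65 × 0.235 = 0.15275
  M2: 0.25 × 0.065 = 0.01625
  M4: 0.1 × 0.075 = 0.0075
Normalizing constant = 0.1765.
P(M6 | defective) = 0.15275/0.1765 ≈ 0.865
P(M2 | defective) = 0.01625/0.1765 ≈ 0.092
P(M4 | defective) = 0.0075/0.1765 ≈ 0.042

M6 0.865, M2 0.092, M4 0.042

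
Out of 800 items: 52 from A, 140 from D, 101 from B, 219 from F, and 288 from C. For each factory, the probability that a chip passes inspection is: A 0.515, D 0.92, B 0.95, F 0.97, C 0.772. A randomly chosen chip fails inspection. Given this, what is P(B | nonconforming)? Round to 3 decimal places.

Taking complements, P(nonconforming | each) = A 0.485, D 0.08, B 0.05, F 0.03, C 0.228.
Compute prior × likelihood for every hypothesis:
  A: 0.065 × 0.485 = 0.031525
  D: 0.175 × 0.08 = 0.014
  B: 0.12625 × 0.05 = 0.0063125
  F: 0.27375 × 0.03 = 0.0082125
  C: 0.36 × 0.228 = 0.08208
Normalizing constant = 0.14213.
P(B | evidence) = 0.0063125 / 0.14213 ≈ 0.044.

0.044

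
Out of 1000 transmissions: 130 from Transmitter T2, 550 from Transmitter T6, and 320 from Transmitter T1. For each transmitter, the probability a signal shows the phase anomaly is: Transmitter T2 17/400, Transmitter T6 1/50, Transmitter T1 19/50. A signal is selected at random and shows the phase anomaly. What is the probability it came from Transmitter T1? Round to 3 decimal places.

Compute prior × likelihood for every hypothesis:
  Transmitter T2: 0.13 × 0.0425 = 0.005525
  Transmitter T6: 0.55 × 0.02 = 0.011
  Transmitter T1: 0.32 × 0.38 = 0.1216
Sum = 0.138125.
P(Transmitter T1 | evidence) = 0.1216 / 0.138125 ≈ 0.880.

0.880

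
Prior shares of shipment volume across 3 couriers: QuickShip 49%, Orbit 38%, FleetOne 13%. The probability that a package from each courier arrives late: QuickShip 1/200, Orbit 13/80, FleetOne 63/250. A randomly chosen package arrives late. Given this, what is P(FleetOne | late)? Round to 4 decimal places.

0.3379

Compute prior × likelihood for every hypothesis:
  QuickShip: 0.49 × 0.005 = 0.00245
  Orbit: 0.38 × 0.1625 = 0.06175
  FleetOne: 0.13 × 0.252 = 0.03276
Normalizing constant = 0.09696.
P(FleetOne | evidence) = 0.03276 / 0.09696 ≈ 0.3379.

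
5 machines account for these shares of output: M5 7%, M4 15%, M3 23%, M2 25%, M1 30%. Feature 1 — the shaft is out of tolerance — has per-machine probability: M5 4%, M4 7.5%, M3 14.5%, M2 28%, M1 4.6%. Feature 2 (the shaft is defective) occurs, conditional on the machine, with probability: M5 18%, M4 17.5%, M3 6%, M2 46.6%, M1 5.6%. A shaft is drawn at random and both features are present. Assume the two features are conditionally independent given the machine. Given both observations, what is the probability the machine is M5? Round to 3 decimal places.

Compute prior × likelihood for every hypothesis:
  M5: 0.07 × 0.04 × 0.18 = 0.000504
  M4: 0.15 × 0.075 × 0.175 = 0.00196875
  M3: 0.23 × 0.145 × 0.06 = 0.002001
  M2: 0.25 × 0.28 × 0.466 = 0.03262
  M1: 0.3 × 0.046 × 0.056 = 0.0007728
Normalizing constant = 0.03786655.
P(M5 | evidence) = 0.000504 / 0.03786655 ≈ 0.013.

0.013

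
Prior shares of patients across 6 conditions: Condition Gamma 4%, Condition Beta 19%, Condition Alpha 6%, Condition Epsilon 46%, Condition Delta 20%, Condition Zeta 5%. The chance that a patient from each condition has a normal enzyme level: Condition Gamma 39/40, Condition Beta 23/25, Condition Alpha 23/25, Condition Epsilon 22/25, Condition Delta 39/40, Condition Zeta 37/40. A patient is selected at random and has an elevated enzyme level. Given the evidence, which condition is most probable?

Condition Epsilon

Taking complements, P(elevated | each) = Condition Gamma 0.025, Condition Beta 0.08, Condition Alpha 0.08, Condition Epsilon 0.12, Condition Delta 0.025, Condition Zeta 0.075.
Prior × likelihood for each hypothesis:
  Condition Gamma: 0.04 × 0.025 = 0.001
  Condition Beta: 0.19 × 0.08 = 0.0152
  Condition Alpha: 0.06 × 0.08 = 0.0048
  Condition Epsilon: 0.46 × 0.12 = 0.0552
  Condition Delta: 0.2 × 0.025 = 0.005
  Condition Zeta: 0.05 × 0.075 = 0.00375
Normalizing constant = 0.08495.
Largest term belongs to Condition Epsilon, so Condition Epsilon is most probable.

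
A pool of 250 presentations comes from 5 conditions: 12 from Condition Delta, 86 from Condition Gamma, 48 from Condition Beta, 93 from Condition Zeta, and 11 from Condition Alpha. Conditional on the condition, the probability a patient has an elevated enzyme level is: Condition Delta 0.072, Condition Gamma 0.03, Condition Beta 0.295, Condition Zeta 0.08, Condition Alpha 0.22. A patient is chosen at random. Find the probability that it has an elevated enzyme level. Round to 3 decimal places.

0.110

Unnormalized posteriors (prior × likelihood):
  Condition Delta: 0.048 × 0.072 = 0.003456
  Condition Gamma: 0.344 × 0.03 = 0.01032
  Condition Beta: 0.192 × 0.295 = 0.05664
  Condition Zeta: 0.372 × 0.08 = 0.02976
  Condition Alpha: 0.044 × 0.22 = 0.00968
P(elevated) = 0.003456 + 0.01032 + 0.05664 + 0.02976 + 0.00968 = 0.109856 → 0.110.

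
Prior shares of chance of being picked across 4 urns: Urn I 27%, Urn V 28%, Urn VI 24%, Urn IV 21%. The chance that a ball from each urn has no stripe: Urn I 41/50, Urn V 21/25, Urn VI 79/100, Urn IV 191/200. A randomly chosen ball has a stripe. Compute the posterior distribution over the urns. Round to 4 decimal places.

Taking complements, P(striped | each) = Urn I 0.18, Urn V 0.16, Urn VI 0.21, Urn IV 0.045.
By Bayes' rule, posterior ∝ prior × likelihood:
  Urn I: 0.27 × 0.18 = 0.0486
  Urn V: 0.28 × 0.16 = 0.0448
  Urn VI: 0.24 × 0.21 = 0.0504
  Urn IV: 0.21 × 0.045 = 0.00945
Normalizing constant = 0.15325.
P(Urn I | striped) = 0.0486/0.15325 ≈ 0.3171
P(Urn V | striped) = 0.0448/0.15325 ≈ 0.2923
P(Urn VI | striped) = 0.0504/0.15325 ≈ 0.3289
P(Urn IV | striped) = 0.00945/0.15325 ≈ 0.0617
(Check: 0.3171+0.2923+0.3289+0.0617 = 1.0000.)

Urn I 0.3171, Urn V 0.2923, Urn VI 0.3289, Urn IV 0.0617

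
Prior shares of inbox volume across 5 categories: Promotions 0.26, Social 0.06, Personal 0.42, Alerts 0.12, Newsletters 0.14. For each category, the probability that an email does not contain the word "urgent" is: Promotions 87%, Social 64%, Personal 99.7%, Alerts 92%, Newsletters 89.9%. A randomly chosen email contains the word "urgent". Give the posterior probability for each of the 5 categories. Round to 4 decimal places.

Taking complements, P(urgent-flag | each) = Promotions 0.13, Social 0.36, Personal 0.003, Alerts 0.08, Newsletters 0.101.
Unnormalized posteriors (prior × likelihood):
  Promotions: 0.26 × 0.13 = 0.0338
  Social: 0.06 × 0.36 = 0.0216
  Personal: 0.42 × 0.003 = 0.00126
  Alerts: 0.12 × 0.08 = 0.0096
  Newsletters: 0.14 × 0.101 = 0.01414
Normalizing constant = 0.0804.
P(Promotions | urgent-flag) = 0.0338/0.0804 ≈ 0.4204
P(Social | urgent-flag) = 0.0216/0.0804 ≈ 0.2687
P(Personal | urgent-flag) = 0.00126/0.0804 ≈ 0.0157
P(Alerts | urgent-flag) = 0.0096/0.0804 ≈ 0.1194
P(Newsletters | urgent-flag) = 0.01414/0.0804 ≈ 0.1759
(Check: 0.4204+0.2687+0.0157+0.1194+0.1759 = 1.0001.)

Promotions 0.4204, Social 0.2687, Personal 0.0157, Alerts 0.1194, Newsletters 0.1759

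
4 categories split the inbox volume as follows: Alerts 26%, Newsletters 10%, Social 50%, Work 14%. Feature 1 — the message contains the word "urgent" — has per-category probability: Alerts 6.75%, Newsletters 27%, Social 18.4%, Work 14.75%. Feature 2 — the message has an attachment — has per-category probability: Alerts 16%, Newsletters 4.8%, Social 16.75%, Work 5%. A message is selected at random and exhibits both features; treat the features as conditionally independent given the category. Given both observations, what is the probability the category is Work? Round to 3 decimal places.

0.050

By Bayes' rule, posterior ∝ prior × likelihood:
  Alerts: 0.26 × 0.0675 × 0.16 = 0.002808
  Newsletters: 0.1 × 0.27 × 0.048 = 0.001296
  Social: 0.5 × 0.184 × 0.1675 = 0.01541
  Work: 0.14 × 0.1475 × 0.05 = 0.0010325
Normalizing constant = 0.0205465.
P(Work | evidence) = 0.0010325 / 0.0205465 ≈ 0.050.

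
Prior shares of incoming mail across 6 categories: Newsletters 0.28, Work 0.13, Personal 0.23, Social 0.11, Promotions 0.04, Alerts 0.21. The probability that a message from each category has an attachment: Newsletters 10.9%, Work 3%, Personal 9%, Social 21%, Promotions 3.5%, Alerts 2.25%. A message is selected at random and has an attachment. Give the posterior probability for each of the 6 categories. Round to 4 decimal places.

Unnormalized posteriors (prior × likelihood):
  Newsletters: 0.28 × 0.109 = 0.03052
  Work: 0.13 × 0.03 = 0.0039
  Personal: 0.23 × 0.09 = 0.0207
  Social: 0.11 × 0.21 = 0.0231
  Promotions: 0.04 × 0.035 = 0.0014
  Alerts: 0.21 × 0.0225 = 0.004725
Sum = 0.084345.
P(Newsletters | attachment) = 0.03052/0.084345 ≈ 0.3618
P(Work | attachment) = 0.0039/0.084345 ≈ 0.0462
P(Personal | attachment) = 0.0207/0.084345 ≈ 0.2454
P(Social | attachment) = 0.0231/0.084345 ≈ 0.2739
P(Promotions | attachment) = 0.0014/0.084345 ≈ 0.0166
P(Alerts | attachment) = 0.004725/0.084345 ≈ 0.0560

Newsletters 0.3618, Work 0.0462, Personal 0.2454, Social 0.2739, Promotions 0.0166, Alerts 0.0560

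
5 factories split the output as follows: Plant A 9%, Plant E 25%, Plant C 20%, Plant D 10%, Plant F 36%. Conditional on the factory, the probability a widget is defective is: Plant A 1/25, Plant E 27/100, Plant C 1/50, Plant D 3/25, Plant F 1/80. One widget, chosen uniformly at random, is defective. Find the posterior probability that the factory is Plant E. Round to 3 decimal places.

By Bayes' rule, posterior ∝ prior × likelihood:
  Plant A: 0.09 × 0.04 = 0.0036
  Plant E: 0.25 × 0.27 = 0.0675
  Plant C: 0.2 × 0.02 = 0.004
  Plant D: 0.1 × 0.12 = 0.012
  Plant F: 0.36 × 0.0125 = 0.0045
Normalizing constant = 0.0916.
P(Plant E | evidence) = 0.0675 / 0.0916 ≈ 0.737.

0.737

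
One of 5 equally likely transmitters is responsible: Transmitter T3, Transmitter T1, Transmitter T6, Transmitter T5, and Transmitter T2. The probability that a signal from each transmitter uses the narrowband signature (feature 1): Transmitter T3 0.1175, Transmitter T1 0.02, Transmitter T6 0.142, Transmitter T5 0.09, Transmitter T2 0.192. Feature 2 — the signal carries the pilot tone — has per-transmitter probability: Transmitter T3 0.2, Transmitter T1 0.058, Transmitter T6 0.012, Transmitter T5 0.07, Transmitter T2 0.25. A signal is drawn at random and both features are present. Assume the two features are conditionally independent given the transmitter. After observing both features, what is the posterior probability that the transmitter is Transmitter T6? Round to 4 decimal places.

0.0211

Since the prior is uniform, the posterior is proportional to the likelihood:
  Transmitter T3: 0.1175 × 0.2 = 0.0235
  Transmitter T1: 0.02 × 0.058 = 0.00116
  Transmitter T6: 0.142 × 0.012 = 0.001704
  Transmitter T5: 0.09 × 0.07 = 0.0063
  Transmitter T2: 0.192 × 0.25 = 0.048
Sum = 0.080664.
P(Transmitter T6 | evidence) = 0.001704 / 0.080664 ≈ 0.0211.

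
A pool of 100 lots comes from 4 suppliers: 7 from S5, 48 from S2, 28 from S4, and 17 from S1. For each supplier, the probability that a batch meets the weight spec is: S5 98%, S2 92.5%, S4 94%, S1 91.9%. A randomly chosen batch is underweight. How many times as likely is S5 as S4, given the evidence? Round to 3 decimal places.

0.083

Taking complements, P(underweight | each) = S5 0.02, S2 0.075, S4 0.06, S1 0.081.
Compute prior × likelihood for every hypothesis:
  S5: 0.07 × 0.02 = 0.0014
  S2: 0.48 × 0.075 = 0.036
  S4: 0.28 × 0.06 = 0.0168
  S1: 0.17 × 0.081 = 0.01377
Normalizing constant = 0.06797.
The ratio is 0.0014 / 0.0168 (the normalizer cancels) = 0.083.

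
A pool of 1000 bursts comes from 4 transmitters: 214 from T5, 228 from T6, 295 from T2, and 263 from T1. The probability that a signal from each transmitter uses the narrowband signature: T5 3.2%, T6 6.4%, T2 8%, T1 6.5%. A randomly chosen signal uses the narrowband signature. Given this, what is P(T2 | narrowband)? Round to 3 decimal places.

0.380

Compute prior × likelihood for every hypothesis:
  T5: 0.214 × 0.032 = 0.006848
  T6: 0.228 × 0.064 = 0.014592
  T2: 0.295 × 0.08 = 0.0236
  T1: 0.263 × 0.065 = 0.017095
Total = 0.062135.
P(T2 | evidence) = 0.0236 / 0.062135 ≈ 0.380.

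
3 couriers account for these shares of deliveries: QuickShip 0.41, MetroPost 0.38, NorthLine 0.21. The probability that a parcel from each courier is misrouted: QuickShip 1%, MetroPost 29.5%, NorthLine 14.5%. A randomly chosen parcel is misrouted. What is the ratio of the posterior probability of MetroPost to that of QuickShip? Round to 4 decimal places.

Prior × likelihood for each hypothesis:
  QuickShip: 0.41 × 0.01 = 0.0041
  MetroPost: 0.38 × 0.295 = 0.1121
  NorthLine: 0.21 × 0.145 = 0.03045
Total = 0.14665.
The ratio is 0.1121 / 0.0041 (the normalizer cancels) = 27.3415.

27.3415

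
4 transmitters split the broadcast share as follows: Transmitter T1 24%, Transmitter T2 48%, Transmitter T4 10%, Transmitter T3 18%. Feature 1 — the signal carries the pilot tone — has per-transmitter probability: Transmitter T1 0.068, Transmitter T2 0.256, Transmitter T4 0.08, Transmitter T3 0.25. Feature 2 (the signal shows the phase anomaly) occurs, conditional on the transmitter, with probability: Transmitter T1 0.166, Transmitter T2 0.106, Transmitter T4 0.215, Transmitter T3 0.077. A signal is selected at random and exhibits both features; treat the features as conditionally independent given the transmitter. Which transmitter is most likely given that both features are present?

Transmitter T2

By Bayes' rule, posterior ∝ prior × likelihood:
  Transmitter T1: 0.24 × 0.068 × 0.166 = 0.00270912
  Transmitter T2: 0.48 × 0.256 × 0.106 = 0.01302528
  Transmitter T4: 0.1 × 0.08 × 0.215 = 0.00172
  Transmitter T3: 0.18 × 0.25 × 0.077 = 0.003465
Sum = 0.0209194.
Largest term belongs to Transmitter T2, so Transmitter T2 is most probable.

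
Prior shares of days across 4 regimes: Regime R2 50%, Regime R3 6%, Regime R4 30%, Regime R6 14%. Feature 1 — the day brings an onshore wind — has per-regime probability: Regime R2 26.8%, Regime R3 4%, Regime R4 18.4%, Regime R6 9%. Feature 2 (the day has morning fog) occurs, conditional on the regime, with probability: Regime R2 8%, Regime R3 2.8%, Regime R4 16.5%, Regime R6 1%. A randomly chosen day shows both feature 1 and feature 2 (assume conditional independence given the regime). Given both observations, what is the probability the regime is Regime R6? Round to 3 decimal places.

0.006

Compute prior × likelihood for every hypothesis:
  Regime R2: 0.5 × 0.268 × 0.08 = 0.01072
  Regime R3: 0.06 × 0.04 × 0.028 = 0.0000672
  Regime R4: 0.3 × 0.184 × 0.165 = 0.009108
  Regime R6: 0.14 × 0.09 × 0.01 = 0.000126
Total = 0.0200212.
P(Regime R6 | evidence) = 0.000126 / 0.0200212 ≈ 0.006.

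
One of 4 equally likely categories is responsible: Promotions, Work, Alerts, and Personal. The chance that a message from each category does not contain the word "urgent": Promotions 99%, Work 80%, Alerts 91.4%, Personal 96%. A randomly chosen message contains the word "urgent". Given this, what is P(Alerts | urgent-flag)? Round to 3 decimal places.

Taking complements, P(urgent-flag | each) = Promotions 0.01, Work 0.2, Alerts 0.086, Personal 0.04.
With a uniform prior (1/4 each), posterior ∝ likelihood:
  Promotions: 0.01
  Work: 0.2
  Alerts: 0.086
  Personal: 0.04
Sum = 0.336.
P(Alerts | evidence) = 0.086 / 0.336 ≈ 0.256.

0.256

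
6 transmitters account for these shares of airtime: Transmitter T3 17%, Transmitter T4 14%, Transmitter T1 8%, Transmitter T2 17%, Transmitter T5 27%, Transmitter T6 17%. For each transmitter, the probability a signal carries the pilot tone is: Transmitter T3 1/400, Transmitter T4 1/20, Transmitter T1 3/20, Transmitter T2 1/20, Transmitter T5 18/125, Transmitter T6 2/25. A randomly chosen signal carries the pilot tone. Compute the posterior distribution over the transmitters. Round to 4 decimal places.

Transmitter T3 0.0053, Transmitter T4 0.0871, Transmitter T1 0.1492, Transmitter T2 0.1057, Transmitter T5 0.4836, Transmitter T6 0.1691

Unnormalized posteriors (prior × likelihood):
  Transmitter T3: 0.17 × 0.0025 = 0.000425
  Transmitter T4: 0.14 × 0.05 = 0.007
  Transmitter T1: 0.08 × 0.15 = 0.012
  Transmitter T2: 0.17 × 0.05 = 0.0085
  Transmitter T5: 0.27 × 0.144 = 0.03888
  Transmitter T6: 0.17 × 0.08 = 0.0136
Total = 0.080405.
P(Transmitter T3 | pilot) = 0.000425/0.080405 ≈ 0.0053
P(Transmitter T4 | pilot) = 0.007/0.080405 ≈ 0.0871
P(Transmitter T1 | pilot) = 0.012/0.080405 ≈ 0.1492
P(Transmitter T2 | pilot) = 0.0085/0.080405 ≈ 0.1057
P(Transmitter T5 | pilot) = 0.03888/0.080405 ≈ 0.4836
P(Transmitter T6 | pilot) = 0.0136/0.080405 ≈ 0.1691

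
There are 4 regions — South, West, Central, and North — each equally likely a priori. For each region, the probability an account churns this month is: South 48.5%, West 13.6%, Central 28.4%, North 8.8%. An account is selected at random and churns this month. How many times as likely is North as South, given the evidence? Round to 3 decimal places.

0.181

Since the prior is uniform, the posterior is proportional to the likelihood:
  South: 0.485
  West: 0.136
  Central: 0.284
  North: 0.088
Total = 0.993.
The ratio is 0.088 / 0.485 (the normalizer cancels) = 0.181.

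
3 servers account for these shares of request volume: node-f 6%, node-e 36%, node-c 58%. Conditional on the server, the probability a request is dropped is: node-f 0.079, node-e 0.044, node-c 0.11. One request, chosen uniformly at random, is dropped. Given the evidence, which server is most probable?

By Bayes' rule, posterior ∝ prior × likelihood:
  node-f: 0.06 × 0.079 = 0.00474
  node-e: 0.36 × 0.044 = 0.01584
  node-c: 0.58 × 0.11 = 0.0638
Normalizing constant = 0.08438.
Largest term belongs to node-c, so node-c is most probable.

node-c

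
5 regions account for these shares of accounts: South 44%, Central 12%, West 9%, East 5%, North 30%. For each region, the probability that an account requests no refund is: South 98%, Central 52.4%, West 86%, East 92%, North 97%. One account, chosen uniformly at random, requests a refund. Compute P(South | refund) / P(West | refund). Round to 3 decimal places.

Taking complements, P(refund | each) = South 0.02, Central 0.476, West 0.14, East 0.08, North 0.03.
Unnormalized posteriors (prior × likelihood):
  South: 0.44 × 0.02 = 0.0088
  Central: 0.12 × 0.476 = 0.05712
  West: 0.09 × 0.14 = 0.0126
  East: 0.05 × 0.08 = 0.004
  North: 0.3 × 0.03 = 0.009
Sum = 0.09152.
The ratio is 0.0088 / 0.0126 (the normalizer cancels) = 0.698.

0.698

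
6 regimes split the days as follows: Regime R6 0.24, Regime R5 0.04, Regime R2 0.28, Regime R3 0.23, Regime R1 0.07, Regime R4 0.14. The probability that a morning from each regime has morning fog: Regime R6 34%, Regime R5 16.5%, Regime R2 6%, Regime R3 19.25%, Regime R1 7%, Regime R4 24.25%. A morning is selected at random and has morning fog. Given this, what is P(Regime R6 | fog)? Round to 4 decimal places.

0.4338

Unnormalized posteriors (prior × likelihood):
  Regime R6: 0.24 × 0.34 = 0.0816
  Regime R5: 0.04 × 0.165 = 0.0066
  Regime R2: 0.28 × 0.06 = 0.0168
  Regime R3: 0.23 × 0.1925 = 0.044275
  Regime R1: 0.07 × 0.07 = 0.0049
  Regime R4: 0.14 × 0.2425 = 0.03395
Sum = 0.188125.
P(Regime R6 | evidence) = 0.0816 / 0.188125 ≈ 0.4338.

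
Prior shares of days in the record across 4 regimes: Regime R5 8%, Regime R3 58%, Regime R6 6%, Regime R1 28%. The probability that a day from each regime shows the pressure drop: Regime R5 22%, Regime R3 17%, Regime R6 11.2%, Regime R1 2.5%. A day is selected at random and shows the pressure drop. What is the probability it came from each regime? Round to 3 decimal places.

Compute prior × likelihood for every hypothesis:
  Regime R5: 0.08 × 0.22 = 0.0176
  Regime R3: 0.58 × 0.17 = 0.0986
  Regime R6: 0.06 × 0.112 = 0.00672
  Regime R1: 0.28 × 0.025 = 0.007
Total = 0.12992.
P(Regime R5 | drop) = 0.0176/0.12992 ≈ 0.135
P(Regime R3 | drop) = 0.0986/0.12992 ≈ 0.759
P(Regime R6 | drop) = 0.00672/0.12992 ≈ 0.052
P(Regime R1 | drop) = 0.007/0.12992 ≈ 0.054
(Check: 0.135+0.759+0.052+0.054 = 1.000.)

Regime R5 0.135, Regime R3 0.759, Regime R6 0.052, Regime R1 0.054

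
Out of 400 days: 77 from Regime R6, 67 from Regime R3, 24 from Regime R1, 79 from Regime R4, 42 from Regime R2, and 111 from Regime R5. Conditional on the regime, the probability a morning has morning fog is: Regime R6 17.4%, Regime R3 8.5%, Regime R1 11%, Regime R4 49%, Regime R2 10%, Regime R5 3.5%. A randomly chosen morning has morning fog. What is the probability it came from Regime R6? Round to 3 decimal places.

0.196

Compute prior × likelihood for every hypothesis:
  Regime R6: 0.1925 × 0.174 = 0.033495
  Regime R3: 0.1675 × 0.085 = 0.0142375
  Regime R1: 0.06 × 0.11 = 0.0066
  Regime R4: 0.1975 × 0.49 = 0.096775
  Regime R2: 0.105 × 0.1 = 0.0105
  Regime R5: 0.2775 × 0.035 = 0.0097125
Total = 0.17132.
P(Regime R6 | evidence) = 0.033495 / 0.17132 ≈ 0.196.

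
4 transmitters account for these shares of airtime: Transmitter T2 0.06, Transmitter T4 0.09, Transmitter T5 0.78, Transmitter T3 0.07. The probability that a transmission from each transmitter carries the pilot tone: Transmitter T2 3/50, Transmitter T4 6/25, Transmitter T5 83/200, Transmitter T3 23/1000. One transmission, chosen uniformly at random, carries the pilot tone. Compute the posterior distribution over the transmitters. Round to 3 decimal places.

Transmitter T2 0.010, Transmitter T4 0.062, Transmitter T5 0.924, Transmitter T3 0.005

Compute prior × likelihood for every hypothesis:
  Transmitter T2: 0.06 × 0.06 = 0.0036
  Transmitter T4: 0.09 × 0.24 = 0.0216
  Transmitter T5: 0.78 × 0.415 = 0.3237
  Transmitter T3: 0.07 × 0.023 = 0.00161
Sum = 0.35051.
P(Transmitter T2 | pilot) = 0.0036/0.35051 ≈ 0.010
P(Transmitter T4 | pilot) = 0.0216/0.35051 ≈ 0.062
P(Transmitter T5 | pilot) = 0.3237/0.35051 ≈ 0.924
P(Transmitter T3 | pilot) = 0.00161/0.35051 ≈ 0.005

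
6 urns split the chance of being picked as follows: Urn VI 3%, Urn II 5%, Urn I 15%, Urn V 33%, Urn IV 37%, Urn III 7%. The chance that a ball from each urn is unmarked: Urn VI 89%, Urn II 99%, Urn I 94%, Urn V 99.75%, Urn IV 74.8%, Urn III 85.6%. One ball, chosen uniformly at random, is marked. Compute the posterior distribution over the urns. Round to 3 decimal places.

Urn VI 0.028, Urn II 0.004, Urn I 0.077, Urn V 0.007, Urn IV 0.797, Urn III 0.086

Taking complements, P(marked | each) = Urn VI 0.11, Urn II 0.01, Urn I 0.06, Urn V 0.0025, Urn IV 0.252, Urn III 0.144.
Unnormalized posteriors (prior × likelihood):
  Urn VI: 0.03 × 0.11 = 0.0033
  Urn II: 0.05 × 0.01 = 0.0005
  Urn I: 0.15 × 0.06 = 0.009
  Urn V: 0.33 × 0.0025 = 0.000825
  Urn IV: 0.37 × 0.252 = 0.09324
  Urn III: 0.07 × 0.144 = 0.01008
Normalizing constant = 0.116945.
P(Urn VI | marked) = 0.0033/0.116945 ≈ 0.028
P(Urn II | marked) = 0.0005/0.116945 ≈ 0.004
P(Urn I | marked) = 0.009/0.116945 ≈ 0.077
P(Urn V | marked) = 0.000825/0.116945 ≈ 0.007
P(Urn IV | marked) = 0.09324/0.116945 ≈ 0.797
P(Urn III | marked) = 0.01008/0.116945 ≈ 0.086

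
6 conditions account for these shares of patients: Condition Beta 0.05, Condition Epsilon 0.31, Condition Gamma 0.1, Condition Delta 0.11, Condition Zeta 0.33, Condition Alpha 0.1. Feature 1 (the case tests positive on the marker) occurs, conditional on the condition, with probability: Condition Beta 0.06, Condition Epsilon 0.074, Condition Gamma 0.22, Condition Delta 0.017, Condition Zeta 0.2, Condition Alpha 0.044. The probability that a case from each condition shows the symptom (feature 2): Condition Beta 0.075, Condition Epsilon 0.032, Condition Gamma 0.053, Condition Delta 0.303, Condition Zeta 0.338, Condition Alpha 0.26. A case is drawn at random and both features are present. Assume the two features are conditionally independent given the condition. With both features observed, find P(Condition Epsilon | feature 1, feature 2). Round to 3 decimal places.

Compute prior × likelihood for every hypothesis:
  Condition Beta: 0.05 × 0.06 × 0.075 = 0.000225
  Condition Epsilon: 0.31 × 0.074 × 0.032 = 0.00073408
  Condition Gamma: 0.1 × 0.22 × 0.053 = 0.001166
  Condition Delta: 0.11 × 0.017 × 0.303 = 0.00056661
  Condition Zeta: 0.33 × 0.2 × 0.338 = 0.022308
  Condition Alpha: 0.1 × 0.044 × 0.26 = 0.001144
Total = 0.02614369.
P(Condition Epsilon | evidence) = 0.00073408 / 0.02614369 ≈ 0.028.

0.028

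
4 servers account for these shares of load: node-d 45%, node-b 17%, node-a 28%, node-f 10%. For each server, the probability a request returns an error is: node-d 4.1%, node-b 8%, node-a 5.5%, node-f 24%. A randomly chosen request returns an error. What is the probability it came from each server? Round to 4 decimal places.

node-d 0.2582, node-b 0.1903, node-a 0.2155, node-f 0.3359

Compute prior × likelihood for every hypothesis:
  node-d: 0.45 × 0.041 = 0.01845
  node-b: 0.17 × 0.08 = 0.0136
  node-a: 0.28 × 0.055 = 0.0154
  node-f: 0.1 × 0.24 = 0.024
Sum = 0.07145.
P(node-d | error) = 0.01845/0.07145 ≈ 0.2582
P(node-b | error) = 0.0136/0.07145 ≈ 0.1903
P(node-a | error) = 0.0154/0.07145 ≈ 0.2155
P(node-f | error) = 0.024/0.07145 ≈ 0.3359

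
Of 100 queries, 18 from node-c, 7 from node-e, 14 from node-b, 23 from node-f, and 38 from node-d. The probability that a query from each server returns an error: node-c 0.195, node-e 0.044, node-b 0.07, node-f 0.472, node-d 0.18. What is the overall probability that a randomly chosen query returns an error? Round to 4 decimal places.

0.2249

By Bayes' rule, posterior ∝ prior × likelihood:
  node-c: 0.18 × 0.195 = 0.0351
  node-e: 0.07 × 0.044 = 0.00308
  node-b: 0.14 × 0.07 = 0.0098
  node-f: 0.23 × 0.472 = 0.10856
  node-d: 0.38 × 0.18 = 0.0684
P(error) = 0.0351 + 0.00308 + 0.0098 + 0.10856 + 0.0684 = 0.22494 → 0.2249.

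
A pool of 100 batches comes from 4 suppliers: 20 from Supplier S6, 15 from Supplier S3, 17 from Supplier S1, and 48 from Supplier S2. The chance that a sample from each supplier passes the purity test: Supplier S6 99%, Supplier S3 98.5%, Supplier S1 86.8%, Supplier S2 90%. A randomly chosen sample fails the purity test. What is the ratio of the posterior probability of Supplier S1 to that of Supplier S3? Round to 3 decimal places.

9.973

Taking complements, P(off-spec | each) = Supplier S6 0.01, Supplier S3 0.015, Supplier S1 0.132, Supplier S2 0.1.
Prior × likelihood for each hypothesis:
  Supplier S6: 0.2 × 0.01 = 0.002
  Supplier S3: 0.15 × 0.015 = 0.00225
  Supplier S1: 0.17 × 0.132 = 0.02244
  Supplier S2: 0.48 × 0.1 = 0.048
Total = 0.07469.
The ratio is 0.02244 / 0.00225 (the normalizer cancels) = 9.973.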